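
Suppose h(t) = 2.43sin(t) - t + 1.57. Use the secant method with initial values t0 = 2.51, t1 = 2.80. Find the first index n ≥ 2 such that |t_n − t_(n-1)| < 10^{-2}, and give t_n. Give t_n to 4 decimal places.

n = 3, t_n = 2.6712

h(2.51) = 0.494747, h(2.80) = -0.415979
t2 = 2.800000 − (-0.415979)·(0.290000)/(-0.910726) = 2.667541;  |Δ| = 0.132459
h(2.667541) = 0.011742
t3 = 2.667541 − 0.011742·(-0.132459)/(0.427720) = 2.671177;  |Δ| = 0.003636
|t3 − t2| = 0.003636 < 10^{-2}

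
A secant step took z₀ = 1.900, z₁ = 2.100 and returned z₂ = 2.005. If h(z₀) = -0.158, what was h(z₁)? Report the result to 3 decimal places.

0.143

The secant line through (1.900, -0.158) and (2.100, h(z₁)) crosses zero at z₂ = 2.005.
So (1.900, -0.158), (2.100, h(z₁)), (2.005, 0) are collinear:
h(z₁) = -0.158 · (2.100 − 2.005) / (1.900 − 2.005) = -0.158 · (0.09500)/(-0.10500) = 0.14295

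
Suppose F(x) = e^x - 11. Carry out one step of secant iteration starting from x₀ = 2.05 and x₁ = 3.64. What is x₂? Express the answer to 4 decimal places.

F(2.05) = -3.232099, F(3.64) = 27.091837
x₂ = 3.640000 − 27.091837·(3.640000 − 2.050000) / (27.091837 − (-3.232099)) = 3.640000 − (43.076020)/(30.323936) = 2.219471

2.2195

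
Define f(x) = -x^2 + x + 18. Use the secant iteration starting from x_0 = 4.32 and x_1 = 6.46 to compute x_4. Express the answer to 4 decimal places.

4.7721

f(4.32) = 3.657600, f(6.46) = -17.271600
x_2 = 6.460000 − (-17.271600)·(6.460000 − 4.320000) / (-17.271600 − 3.657600) = 6.460000 − (-36.961224)/(-20.929200) = 4.693988
f(4.693988) = 0.660467
x_3 = 4.693988 − 0.660467·(4.693988 − 6.460000) / (0.660467 − (-17.271600)) = 4.693988 − (-1.166393)/(17.932067) = 4.759033
f(4.759033) = 0.110640
x_4 = 4.759033 − 0.110640·(4.759033 − 4.693988) / (0.110640 − 0.660467) = 4.759033 − (0.007197)/(-0.549827) = 4.772122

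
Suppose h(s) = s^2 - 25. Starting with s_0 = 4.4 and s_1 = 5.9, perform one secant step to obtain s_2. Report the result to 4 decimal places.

4.9476

h(4.4) = -5.640000, h(5.9) = 9.810000
s_2 = 5.900000 − 9.810000·(5.900000 − 4.400000) / (9.810000 − (-5.640000)) = 5.900000 − (14.715000)/(15.450000) = 4.947573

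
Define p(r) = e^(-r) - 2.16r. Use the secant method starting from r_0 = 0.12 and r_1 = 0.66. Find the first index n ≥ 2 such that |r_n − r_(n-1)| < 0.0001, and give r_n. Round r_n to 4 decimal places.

p(0.12) = 0.627720, p(0.66) = -0.908749
r_2 = 0.660000 − (-0.908749)·(0.540000)/(-1.536469) = 0.340616;  |Δ| = 0.319384
p(0.340616) = -0.024397
r_3 = 0.340616 − (-0.024397)·(-0.319384)/(0.884351) = 0.331804;  |Δ| = 0.008811
p(0.331804) = 0.000930
r_4 = 0.331804 − 0.000930·(-0.008811)/(0.025327) = 0.332128;  |Δ| = 0.000324
p(0.332128) = -0.000001
r_5 = 0.332128 − (-0.000001)·(0.000324)/(-0.000931) = 0.332128;  |Δ| = 0.000000
|r_5 − r_4| = 0.000000 < 0.0001

n = 5, r_n = 0.3321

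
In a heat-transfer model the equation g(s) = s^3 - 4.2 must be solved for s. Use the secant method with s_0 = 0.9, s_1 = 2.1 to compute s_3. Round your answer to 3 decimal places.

g(0.9) = -3.47100, g(2.1) = 5.06100
s_2 = 2.10000 − 5.06100·(2.10000 − 0.90000) / (5.06100 − (-3.47100)) = 2.10000 − (6.07320)/(8.53200) = 1.38819
g(1.38819) = -1.52488
s_3 = 1.38819 − (-1.52488)·(1.38819 − 2.10000) / (-1.52488 − 5.06100) = 1.38819 − (1.08543)/(-6.58588) = 1.55300

1.553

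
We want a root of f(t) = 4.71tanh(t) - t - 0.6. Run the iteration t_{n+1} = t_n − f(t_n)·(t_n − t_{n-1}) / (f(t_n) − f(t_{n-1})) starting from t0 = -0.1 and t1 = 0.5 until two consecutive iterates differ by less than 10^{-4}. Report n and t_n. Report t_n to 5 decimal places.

f(-0.1) = -0.9694363, f(0.5) = 1.0765718
t2 = 0.5000000 − 1.0765718·(0.6000000)/(2.0460081) = 0.1842910;  |Δ| = 0.3157090
f(0.1842910) = 0.0740246
t3 = 0.1842910 − 0.0740246·(-0.3157090)/(-1.0025472) = 0.1609802;  |Δ| = 0.0233109
f(0.1609802) = -0.0092460
t4 = 0.1609802 − (-0.0092460)·(-0.0233109)/(-0.0832706) = 0.1635685;  |Δ| = 0.0025883
f(0.1635685) = 0.0000412
t5 = 0.1635685 − 0.0000412·(0.0025883)/(0.0092872) = 0.1635570;  |Δ| = 0.0000115
|t5 − t4| = 0.0000115 < 10^{-4}

n = 5, t_n = 0.16356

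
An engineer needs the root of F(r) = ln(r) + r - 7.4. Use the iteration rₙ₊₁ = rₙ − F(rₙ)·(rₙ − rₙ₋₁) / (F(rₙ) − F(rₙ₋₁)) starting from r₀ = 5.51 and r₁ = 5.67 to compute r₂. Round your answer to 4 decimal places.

5.6656

F(5.51) = -0.183435, F(5.67) = 0.005189
r₂ = 5.670000 − 0.005189·(5.670000 − 5.510000) / (0.005189 − (-0.183435)) = 5.670000 − (0.000830)/(0.188624) = 5.665598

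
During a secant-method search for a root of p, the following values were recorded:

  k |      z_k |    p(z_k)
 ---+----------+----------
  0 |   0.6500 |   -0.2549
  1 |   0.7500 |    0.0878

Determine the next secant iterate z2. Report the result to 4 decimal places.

0.7244

z2 = 0.7500 − 0.0878·(0.7500 − 0.6500) / (0.0878 − (-0.2549))
   = 0.7500 − (0.008780)/(0.342700) = 0.724380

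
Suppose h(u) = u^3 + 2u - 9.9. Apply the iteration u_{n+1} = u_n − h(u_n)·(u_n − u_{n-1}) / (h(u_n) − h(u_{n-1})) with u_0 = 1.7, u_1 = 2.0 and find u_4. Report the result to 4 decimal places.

1.8392

h(1.7) = -1.587000, h(2.0) = 2.100000
u_2 = 2.000000 − 2.100000·(2.000000 − 1.700000) / (2.100000 − (-1.587000)) = 2.000000 − (0.630000)/(3.687000) = 1.829129
h(1.829129) = -0.121997
u_3 = 1.829129 − (-0.121997)·(1.829129 − 2.000000) / (-0.121997 − 2.100000) = 1.829129 − (0.020846)/(-2.221997) = 1.838511
h(1.838511) = -0.008587
u_4 = 1.838511 − (-0.008587)·(1.838511 − 1.829129) / (-0.008587 − (-0.121997)) = 1.838511 − (-0.000081)/(0.113410) = 1.839221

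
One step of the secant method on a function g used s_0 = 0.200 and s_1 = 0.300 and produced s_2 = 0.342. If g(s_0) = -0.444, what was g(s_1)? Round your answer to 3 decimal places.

The secant line through (0.200, -0.444) and (0.300, g(s_1)) crosses zero at s_2 = 0.342.
So (0.200, -0.444), (0.300, g(s_1)), (0.342, 0) are collinear:
g(s_1) = -0.444 · (0.300 − 0.342) / (0.200 − 0.342) = -0.444 · (-0.04200)/(-0.14200) = -0.13132

-0.131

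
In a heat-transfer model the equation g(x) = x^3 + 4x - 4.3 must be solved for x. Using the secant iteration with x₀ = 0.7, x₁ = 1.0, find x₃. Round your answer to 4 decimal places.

0.8951

g(0.7) = -1.157000, g(1.0) = 0.700000
x₂ = 1.000000 − 0.700000·(1.000000 − 0.700000) / (0.700000 − (-1.157000)) = 1.000000 − (0.210000)/(1.857000) = 0.886914
g(0.886914) = -0.054680
x₃ = 0.886914 − (-0.054680)·(0.886914 − 1.000000) / (-0.054680 − 0.700000) = 0.886914 − (0.006184)/(-0.754680) = 0.895108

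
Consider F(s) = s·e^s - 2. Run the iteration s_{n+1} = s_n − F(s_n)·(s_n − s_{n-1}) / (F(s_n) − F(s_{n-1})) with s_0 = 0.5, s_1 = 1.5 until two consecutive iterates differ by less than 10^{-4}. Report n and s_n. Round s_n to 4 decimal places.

F(0.5) = -1.175639, F(1.5) = 4.722534
s_2 = 1.500000 − 4.722534·(1.000000)/(5.898173) = 0.699323;  |Δ| = 0.800677
F(0.699323) = -0.592691
s_3 = 0.699323 − (-0.592691)·(-0.800677)/(-5.315224) = 0.788605;  |Δ| = 0.089282
F(0.788605) = -0.264814
s_4 = 0.788605 − (-0.264814)·(0.089282)/(0.327877) = 0.860715;  |Δ| = 0.072110
F(0.860715) = 0.035461
s_5 = 0.860715 − 0.035461·(0.072110)/(0.300275) = 0.852199;  |Δ| = 0.008516
F(0.852199) = -0.001767
s_6 = 0.852199 − (-0.001767)·(-0.008516)/(-0.037228) = 0.852603;  |Δ| = 0.000404
F(0.852603) = -0.000011
s_7 = 0.852603 − (-0.000011)·(0.000404)/(0.001756) = 0.852606;  |Δ| = 0.000003
|s_7 − s_6| = 0.000003 < 10^{-4}

n = 7, s_n = 0.8526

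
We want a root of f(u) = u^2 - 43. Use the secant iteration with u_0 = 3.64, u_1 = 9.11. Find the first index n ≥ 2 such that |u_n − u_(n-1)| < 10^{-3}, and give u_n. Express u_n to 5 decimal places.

f(3.64) = -29.7504000, f(9.11) = 39.9921000
u_2 = 9.1100000 − 39.9921000·(5.4700000)/(69.7425000) = 5.9733647;  |Δ| = 3.1366353
f(5.9733647) = -7.3189141
u_3 = 5.9733647 − (-7.3189141)·(-3.1366353)/(-47.3110141) = 6.4585956;  |Δ| = 0.4852309
f(6.4585956) = -1.2865433
u_4 = 6.4585956 − (-1.2865433)·(0.4852309)/(6.0323708) = 6.5620823;  |Δ| = 0.1034868
f(6.5620823) = 0.0609245
u_5 = 6.5620823 − 0.0609245·(0.1034868)/(1.3474677) = 6.5574033;  |Δ| = 0.0046791
f(6.5574033) = -0.0004623
u_6 = 6.5574033 − (-0.0004623)·(-0.0046791)/(-0.0613868) = 6.5574385;  |Δ| = 0.0000352
|u_6 − u_5| = 0.0000352 < 10^{-3}

n = 6, u_n = 6.55744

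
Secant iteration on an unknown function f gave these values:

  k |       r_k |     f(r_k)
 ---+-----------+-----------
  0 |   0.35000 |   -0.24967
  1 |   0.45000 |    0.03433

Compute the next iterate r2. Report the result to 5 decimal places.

0.43791

r2 = 0.45000 − 0.03433·(0.45000 − 0.35000) / (0.03433 − (-0.24967))
   = 0.45000 − (0.0034330)/(0.2840000) = 0.4379120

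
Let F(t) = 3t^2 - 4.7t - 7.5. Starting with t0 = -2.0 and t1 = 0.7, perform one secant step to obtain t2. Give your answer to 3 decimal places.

F(-2.0) = 13.90000, F(0.7) = -9.32000
t2 = 0.70000 − (-9.32000)·(0.70000 − (-2.00000)) / (-9.32000 − 13.90000) = 0.70000 − (-25.16400)/(-23.22000) = -0.38372

-0.384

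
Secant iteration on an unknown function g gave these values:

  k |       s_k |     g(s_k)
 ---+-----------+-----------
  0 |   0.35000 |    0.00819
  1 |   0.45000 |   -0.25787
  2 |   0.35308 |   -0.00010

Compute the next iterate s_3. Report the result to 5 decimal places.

0.35304

s_3 = 0.35308 − (-0.00010)·(0.35308 − 0.45000) / (-0.00010 − (-0.25787))
   = 0.35308 − (0.0000097)/(0.2577700) = 0.3530424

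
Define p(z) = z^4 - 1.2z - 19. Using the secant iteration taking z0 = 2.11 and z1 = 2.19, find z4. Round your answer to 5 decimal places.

p(2.11) = -1.7108056, p(2.19) = 1.3745752
z2 = 2.1900000 − 1.3745752·(2.1900000 − 2.1100000) / (1.3745752 − (-1.7108056)) = 2.1900000 − (0.1099660)/(3.0853808) = 2.1543590
p(2.1543590) = -0.0439108
z3 = 2.1543590 − (-0.0439108)·(2.1543590 − 2.1900000) / (-0.0439108 − 1.3745752) = 2.1543590 − (0.0015650)/(-1.4184860) = 2.1554623
p(2.1554623) = -0.0010733
z4 = 2.1554623 − (-0.0010733)·(2.1554623 − 2.1543590) / (-0.0010733 − (-0.0439108)) = 2.1554623 − (-0.0000012)/(0.0428376) = 2.1554900

2.15549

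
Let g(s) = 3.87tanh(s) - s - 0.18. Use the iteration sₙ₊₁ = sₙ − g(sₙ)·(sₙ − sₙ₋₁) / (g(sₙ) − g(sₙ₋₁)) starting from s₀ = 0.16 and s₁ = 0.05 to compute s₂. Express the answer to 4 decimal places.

g(0.16) = 0.273970, g(0.05) = -0.036661
s₂ = 0.050000 − (-0.036661)·(0.050000 − 0.160000) / (-0.036661 − 0.273970) = 0.050000 − (0.004033)/(-0.310631) = 0.062982

0.0630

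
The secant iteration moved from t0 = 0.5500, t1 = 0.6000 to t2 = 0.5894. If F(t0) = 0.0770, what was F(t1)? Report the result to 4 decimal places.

-0.0207

The secant line through (0.5500, 0.0770) and (0.6000, F(t1)) crosses zero at t2 = 0.5894.
So (0.5500, 0.0770), (0.6000, F(t1)), (0.5894, 0) are collinear:
F(t1) = 0.0770 · (0.6000 − 0.5894) / (0.5500 − 0.5894) = 0.0770 · (0.010600)/(-0.039400) = -0.020716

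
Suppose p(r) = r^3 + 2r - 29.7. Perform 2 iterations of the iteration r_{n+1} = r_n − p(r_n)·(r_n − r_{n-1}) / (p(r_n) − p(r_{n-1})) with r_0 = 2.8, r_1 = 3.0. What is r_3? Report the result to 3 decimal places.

2.882

p(2.8) = -2.14800, p(3.0) = 3.30000
r_2 = 3.00000 − 3.30000·(3.00000 − 2.80000) / (3.30000 − (-2.14800)) = 3.00000 − (0.66000)/(5.44800) = 2.87885
p(2.87885) = -0.08291
r_3 = 2.87885 − (-0.08291)·(2.87885 − 3.00000) / (-0.08291 − 3.30000) = 2.87885 − (0.01004)/(-3.38291) = 2.88182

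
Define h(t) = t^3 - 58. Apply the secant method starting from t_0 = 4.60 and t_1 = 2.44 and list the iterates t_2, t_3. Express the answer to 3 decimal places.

3.574, 4.024

h(4.60) = 39.33600, h(2.44) = -43.47322
t_2 = 2.44000 − (-43.47322)·(2.44000 − 4.60000) / (-43.47322 − 39.33600) = 2.44000 − (93.90215)/(-82.80922) = 3.57396
h(3.57396) = -12.34922
t_3 = 3.57396 − (-12.34922)·(3.57396 − 2.44000) / (-12.34922 − (-43.47322)) = 3.57396 − (-14.00349)/(31.12400) = 4.02388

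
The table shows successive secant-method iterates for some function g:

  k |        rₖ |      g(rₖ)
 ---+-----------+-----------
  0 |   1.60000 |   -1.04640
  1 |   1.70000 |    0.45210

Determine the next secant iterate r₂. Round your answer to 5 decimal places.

r₂ = 1.70000 − 0.45210·(1.70000 − 1.60000) / (0.45210 − (-1.04640))
   = 1.70000 − (0.0452100)/(1.4985000) = 1.6698298

1.66983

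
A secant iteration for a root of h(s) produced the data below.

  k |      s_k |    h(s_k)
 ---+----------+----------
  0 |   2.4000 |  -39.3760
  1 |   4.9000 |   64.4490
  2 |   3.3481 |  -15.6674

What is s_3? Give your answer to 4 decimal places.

3.6516

s_3 = 3.3481 − (-15.6674)·(3.3481 − 4.9000) / (-15.6674 − 64.4490)
   = 3.3481 − (24.314238)/(-80.116400) = 3.651586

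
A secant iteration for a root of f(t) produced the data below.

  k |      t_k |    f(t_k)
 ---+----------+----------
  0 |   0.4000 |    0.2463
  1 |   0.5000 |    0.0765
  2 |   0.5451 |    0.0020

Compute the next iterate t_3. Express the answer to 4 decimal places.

t_3 = 0.5451 − 0.0020·(0.5451 − 0.5000) / (0.0020 − 0.0765)
   = 0.5451 − (0.000090)/(-0.074500) = 0.546311

0.5463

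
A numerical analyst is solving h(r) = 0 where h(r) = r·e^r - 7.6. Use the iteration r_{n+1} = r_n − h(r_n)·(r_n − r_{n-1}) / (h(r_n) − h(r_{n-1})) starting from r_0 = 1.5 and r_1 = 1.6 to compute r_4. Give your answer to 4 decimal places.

1.5743

h(1.5) = -0.877466, h(1.6) = 0.324852
r_2 = 1.600000 − 0.324852·(1.600000 − 1.500000) / (0.324852 − (-0.877466)) = 1.600000 − (0.032485)/(1.202318) = 1.572981
h(1.572981) = -0.016659
r_3 = 1.572981 − (-0.016659)·(1.572981 − 1.600000) / (-0.016659 − 0.324852) = 1.572981 − (0.000450)/(-0.341511) = 1.574299
h(1.574299) = -0.000295
r_4 = 1.574299 − (-0.000295)·(1.574299 − 1.572981) / (-0.000295 − (-0.016659)) = 1.574299 − (0.000000)/(0.016364) = 1.574323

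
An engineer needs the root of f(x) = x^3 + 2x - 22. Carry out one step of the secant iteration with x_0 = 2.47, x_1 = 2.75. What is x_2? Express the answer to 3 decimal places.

f(2.47) = -1.99078, f(2.75) = 4.29688
x_2 = 2.75000 − 4.29688·(2.75000 − 2.47000) / (4.29688 − (-1.99078)) = 2.75000 − (1.20312)/(6.28765) = 2.55865

2.559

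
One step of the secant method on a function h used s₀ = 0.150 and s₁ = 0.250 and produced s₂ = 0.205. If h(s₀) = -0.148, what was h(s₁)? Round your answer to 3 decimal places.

0.121

The secant line through (0.150, -0.148) and (0.250, h(s₁)) crosses zero at s₂ = 0.205.
So (0.150, -0.148), (0.250, h(s₁)), (0.205, 0) are collinear:
h(s₁) = -0.148 · (0.250 − 0.205) / (0.150 − 0.205) = -0.148 · (0.04500)/(-0.05500) = 0.12109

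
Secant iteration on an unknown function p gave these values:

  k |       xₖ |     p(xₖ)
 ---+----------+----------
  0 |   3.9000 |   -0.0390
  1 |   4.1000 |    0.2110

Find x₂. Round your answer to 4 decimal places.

x₂ = 4.1000 − 0.2110·(4.1000 − 3.9000) / (0.2110 − (-0.0390))
   = 4.1000 − (0.042200)/(0.250000) = 3.931200

3.9312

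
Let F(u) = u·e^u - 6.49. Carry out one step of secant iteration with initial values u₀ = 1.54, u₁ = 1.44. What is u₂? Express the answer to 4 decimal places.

F(1.54) = 0.693469, F(1.44) = -0.412198
u₂ = 1.440000 − (-0.412198)·(1.440000 − 1.540000) / (-0.412198 − 0.693469) = 1.440000 − (0.041220)/(-1.105667) = 1.477280

1.4773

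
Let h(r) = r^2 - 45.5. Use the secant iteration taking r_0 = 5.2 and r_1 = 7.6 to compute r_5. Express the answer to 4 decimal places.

h(5.2) = -18.460000, h(7.6) = 12.260000
r_2 = 7.600000 − 12.260000·(7.600000 − 5.200000) / (12.260000 − (-18.460000)) = 7.600000 − (29.424000)/(30.720000) = 6.642188
h(6.642188) = -1.381345
r_3 = 6.642188 − (-1.381345)·(6.642188 − 7.600000) / (-1.381345 − 12.260000) = 6.642188 − (1.323070)/(-13.641345) = 6.739177
h(6.739177) = -0.083491
r_4 = 6.739177 − (-0.083491)·(6.739177 − 6.642188) / (-0.083491 − (-1.381345)) = 6.739177 − (-0.008098)/(1.297854) = 6.745417
h(6.745417) = 0.000644
r_5 = 6.745417 − 0.000644·(6.745417 − 6.739177) / (0.000644 − (-0.083491)) = 6.745417 − (0.000004)/(0.084135) = 6.745369

6.7454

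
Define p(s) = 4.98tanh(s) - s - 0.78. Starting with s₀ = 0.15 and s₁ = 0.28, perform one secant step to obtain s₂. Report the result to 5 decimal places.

p(0.15) = -0.1885525, p(0.28) = 0.2990673
s₂ = 0.2800000 − 0.2990673·(0.2800000 − 0.1500000) / (0.2990673 − (-0.1885525)) = 0.2800000 − (0.0388787)/(0.4876198) = 0.2002683

0.20027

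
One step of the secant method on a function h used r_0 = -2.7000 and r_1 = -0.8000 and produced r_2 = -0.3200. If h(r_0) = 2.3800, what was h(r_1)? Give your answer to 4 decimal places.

The secant line through (-2.7000, 2.3800) and (-0.8000, h(r_1)) crosses zero at r_2 = -0.3200.
So (-2.7000, 2.3800), (-0.8000, h(r_1)), (-0.3200, 0) are collinear:
h(r_1) = 2.3800 · (-0.8000 − (-0.3200)) / (-2.7000 − (-0.3200)) = 2.3800 · (-0.480000)/(-2.380000) = 0.480000

0.4800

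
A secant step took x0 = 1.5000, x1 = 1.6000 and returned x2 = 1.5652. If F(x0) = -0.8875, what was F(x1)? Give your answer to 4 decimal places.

0.4737

The secant line through (1.5000, -0.8875) and (1.6000, F(x1)) crosses zero at x2 = 1.5652.
So (1.5000, -0.8875), (1.6000, F(x1)), (1.5652, 0) are collinear:
F(x1) = -0.8875 · (1.6000 − 1.5652) / (1.5000 − 1.5652) = -0.8875 · (0.034800)/(-0.065200) = 0.473696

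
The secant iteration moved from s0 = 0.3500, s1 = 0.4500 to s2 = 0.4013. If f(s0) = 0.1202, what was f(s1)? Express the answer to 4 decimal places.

-0.1141

The secant line through (0.3500, 0.1202) and (0.4500, f(s1)) crosses zero at s2 = 0.4013.
So (0.3500, 0.1202), (0.4500, f(s1)), (0.4013, 0) are collinear:
f(s1) = 0.1202 · (0.4500 − 0.4013) / (0.3500 − 0.4013) = 0.1202 · (0.048700)/(-0.051300) = -0.114108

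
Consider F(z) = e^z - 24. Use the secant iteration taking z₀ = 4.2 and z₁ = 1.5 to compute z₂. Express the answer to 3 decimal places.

2.347

F(4.2) = 42.68633, F(1.5) = -19.51831
z₂ = 1.50000 − (-19.51831)·(1.50000 − 4.20000) / (-19.51831 − 42.68633) = 1.50000 − (52.69944)/(-62.20464) = 2.34719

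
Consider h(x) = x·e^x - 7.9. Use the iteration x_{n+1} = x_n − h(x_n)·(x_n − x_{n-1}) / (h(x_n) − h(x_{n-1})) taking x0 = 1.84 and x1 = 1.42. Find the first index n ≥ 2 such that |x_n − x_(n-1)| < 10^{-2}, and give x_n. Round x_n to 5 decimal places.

h(1.84) = 3.6856304, h(1.42) = -2.0252890
x2 = 1.4200000 − (-2.0252890)·(-0.4200000)/(-5.7109194) = 1.5689465;  |Δ| = 0.1489465
h(1.5689465) = -0.3665670
x3 = 1.5689465 − (-0.3665670)·(0.1489465)/(1.6587220) = 1.6018627;  |Δ| = 0.0329162
h(1.6018627) = 0.0488706
x4 = 1.6018627 − 0.0488706·(0.0329162)/(0.4154375) = 1.5979906;  |Δ| = 0.0038721
|x4 − x3| = 0.0038721 < 10^{-2}

n = 4, x_n = 1.59799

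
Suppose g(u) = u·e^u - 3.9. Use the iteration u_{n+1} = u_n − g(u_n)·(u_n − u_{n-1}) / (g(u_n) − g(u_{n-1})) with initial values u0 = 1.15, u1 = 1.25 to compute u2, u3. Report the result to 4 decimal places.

g(1.15) = -0.268078, g(1.25) = 0.462929
u2 = 1.250000 − 0.462929·(1.250000 − 1.150000) / (0.462929 − (-0.268078)) = 1.250000 − (0.046293)/(0.731007) = 1.186672
g(1.186672) = -0.012269
u3 = 1.186672 − (-0.012269)·(1.186672 − 1.250000) / (-0.012269 − 0.462929) = 1.186672 − (0.000777)/(-0.475198) = 1.188308

1.1867, 1.1883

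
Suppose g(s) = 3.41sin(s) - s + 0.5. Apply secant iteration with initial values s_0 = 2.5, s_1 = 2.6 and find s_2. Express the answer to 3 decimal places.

2.511

g(2.5) = 0.04079, g(2.6) = -0.34214
s_2 = 2.60000 − (-0.34214)·(2.60000 − 2.50000) / (-0.34214 − 0.04079) = 2.60000 − (-0.03421)/(-0.38293) = 2.51065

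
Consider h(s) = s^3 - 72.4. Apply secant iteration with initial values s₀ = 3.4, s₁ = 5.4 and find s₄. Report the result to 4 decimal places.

h(3.4) = -33.096000, h(5.4) = 85.064000
s₂ = 5.400000 − 85.064000·(5.400000 − 3.400000) / (85.064000 − (-33.096000)) = 5.400000 − (170.128000)/(118.160000) = 3.960190
h(3.960190) = -10.291945
s₃ = 3.960190 − (-10.291945)·(3.960190 − 5.400000) / (-10.291945 − 85.064000) = 3.960190 − (14.818450)/(-95.355945) = 4.115591
h(4.115591) = -2.689752
s₄ = 4.115591 − (-2.689752)·(4.115591 − 3.960190) / (-2.689752 − (-10.291945)) = 4.115591 − (-0.417991)/(7.602193) = 4.170574

4.1706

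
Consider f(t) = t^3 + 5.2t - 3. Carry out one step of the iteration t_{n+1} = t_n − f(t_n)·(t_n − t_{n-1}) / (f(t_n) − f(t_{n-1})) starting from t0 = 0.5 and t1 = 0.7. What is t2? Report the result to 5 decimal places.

0.54372

f(0.5) = -0.2750000, f(0.7) = 0.9830000
t2 = 0.7000000 − 0.9830000·(0.7000000 − 0.5000000) / (0.9830000 − (-0.2750000)) = 0.7000000 − (0.1966000)/(1.2580000) = 0.5437202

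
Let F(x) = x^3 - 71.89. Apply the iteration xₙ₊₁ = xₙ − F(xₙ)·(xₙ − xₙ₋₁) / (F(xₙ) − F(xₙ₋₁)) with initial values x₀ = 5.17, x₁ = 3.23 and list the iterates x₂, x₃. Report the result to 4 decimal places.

3.9391, 4.2176

F(5.17) = 66.298413, F(3.23) = -38.191733
x₂ = 3.230000 − (-38.191733)·(3.230000 − 5.170000) / (-38.191733 − 66.298413) = 3.230000 − (74.091962)/(-104.490146) = 3.939081
F(3.939081) = -10.769811
x₃ = 3.939081 − (-10.769811)·(3.939081 − 3.230000) / (-10.769811 − (-38.191733)) = 3.939081 − (-7.636667)/(27.421922) = 4.217569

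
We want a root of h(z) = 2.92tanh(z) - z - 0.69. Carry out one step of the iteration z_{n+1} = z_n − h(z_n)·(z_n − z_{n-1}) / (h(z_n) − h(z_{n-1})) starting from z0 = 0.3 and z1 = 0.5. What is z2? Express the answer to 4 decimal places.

h(0.3) = -0.139367, h(0.5) = 0.159382
z2 = 0.500000 − 0.159382·(0.500000 − 0.300000) / (0.159382 − (-0.139367)) = 0.500000 − (0.031876)/(0.298749) = 0.393300

0.3933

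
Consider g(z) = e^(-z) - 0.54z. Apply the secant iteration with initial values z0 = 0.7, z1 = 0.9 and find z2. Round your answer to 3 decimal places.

0.820

g(0.7) = 0.11859, g(0.9) = -0.07943
z2 = 0.90000 − (-0.07943)·(0.90000 − 0.70000) / (-0.07943 − 0.11859) = 0.90000 − (-0.01589)/(-0.19802) = 0.81977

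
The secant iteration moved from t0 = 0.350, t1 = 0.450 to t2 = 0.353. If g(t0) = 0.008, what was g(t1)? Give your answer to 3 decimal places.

-0.259

The secant line through (0.350, 0.008) and (0.450, g(t1)) crosses zero at t2 = 0.353.
So (0.350, 0.008), (0.450, g(t1)), (0.353, 0) are collinear:
g(t1) = 0.008 · (0.450 − 0.353) / (0.350 − 0.353) = 0.008 · (0.09700)/(-0.00300) = -0.25867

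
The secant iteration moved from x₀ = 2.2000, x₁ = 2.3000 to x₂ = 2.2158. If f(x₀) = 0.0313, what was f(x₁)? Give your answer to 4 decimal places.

-0.1668

The secant line through (2.2000, 0.0313) and (2.3000, f(x₁)) crosses zero at x₂ = 2.2158.
So (2.2000, 0.0313), (2.3000, f(x₁)), (2.2158, 0) are collinear:
f(x₁) = 0.0313 · (2.3000 − 2.2158) / (2.2000 − 2.2158) = 0.0313 · (0.084200)/(-0.015800) = -0.166801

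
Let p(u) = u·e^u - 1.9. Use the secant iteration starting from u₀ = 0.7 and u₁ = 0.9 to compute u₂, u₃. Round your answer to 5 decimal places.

p(0.7) = -0.4903731, p(0.9) = 0.3136428
u₂ = 0.9000000 − 0.3136428·(0.9000000 − 0.7000000) / (0.3136428 − (-0.4903731)) = 0.9000000 − (0.0627286)/(0.8040159) = 0.8219809
p(0.8219809) = -0.0299917
u₃ = 0.8219809 − (-0.0299917)·(0.8219809 − 0.9000000) / (-0.0299917 − 0.3136428) = 0.8219809 − (0.0023399)/(-0.3436345) = 0.8287903

0.82198, 0.82879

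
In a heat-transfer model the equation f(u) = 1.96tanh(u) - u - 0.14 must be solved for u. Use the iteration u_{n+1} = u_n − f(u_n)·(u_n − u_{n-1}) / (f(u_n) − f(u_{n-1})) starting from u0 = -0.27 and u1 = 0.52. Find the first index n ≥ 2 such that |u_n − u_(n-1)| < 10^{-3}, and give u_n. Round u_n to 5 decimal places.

n = 5, u_n = 0.14802

f(-0.27) = -0.3867047, f(0.52) = 0.2762920
u2 = 0.5200000 − 0.2762920·(0.7900000)/(0.6629967) = 0.1907816;  |Δ| = 0.3292184
f(0.1907816) = 0.0386787
u3 = 0.1907816 − 0.0386787·(-0.3292184)/(-0.2376133) = 0.1371914;  |Δ| = 0.0535902
f(0.1371914) = -0.0099706
u4 = 0.1371914 − (-0.0099706)·(-0.0535902)/(-0.0486493) = 0.1481747;  |Δ| = 0.0109832
f(0.1481747) = 0.0001407
u5 = 0.1481747 − 0.0001407·(0.0109832)/(0.0101113) = 0.1480218;  |Δ| = 0.0001528
|u5 − u4| = 0.0001528 < 10^{-3}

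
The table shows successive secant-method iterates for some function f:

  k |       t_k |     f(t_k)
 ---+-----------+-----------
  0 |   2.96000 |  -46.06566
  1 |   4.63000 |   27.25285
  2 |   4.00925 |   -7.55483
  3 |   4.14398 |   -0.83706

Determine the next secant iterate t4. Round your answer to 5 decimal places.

t4 = 4.14398 − (-0.83706)·(4.14398 − 4.00925) / (-0.83706 − (-7.55483))
   = 4.14398 − (-0.1127771)/(6.7177700) = 4.1607679

4.16077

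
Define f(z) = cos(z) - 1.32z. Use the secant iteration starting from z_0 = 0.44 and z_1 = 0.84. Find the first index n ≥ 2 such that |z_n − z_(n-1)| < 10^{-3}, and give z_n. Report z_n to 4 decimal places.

n = 4, z_n = 0.6176

f(0.44) = 0.323952, f(0.84) = -0.441337
z_2 = 0.840000 − (-0.441337)·(0.400000)/(-0.765289) = 0.609323;  |Δ| = 0.230677
f(0.609323) = 0.015730
z_3 = 0.609323 − 0.015730·(-0.230677)/(0.457067) = 0.617261;  |Δ| = 0.007939
f(0.617261) = 0.000682
z_4 = 0.617261 − 0.000682·(0.007939)/(-0.015049) = 0.617621;  |Δ| = 0.000360
|z_4 − z_3| = 0.000360 < 10^{-3}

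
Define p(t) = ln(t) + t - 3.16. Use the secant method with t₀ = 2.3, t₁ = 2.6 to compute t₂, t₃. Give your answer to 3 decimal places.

p(2.3) = -0.02709, p(2.6) = 0.39551
t₂ = 2.60000 − 0.39551·(2.60000 − 2.30000) / (0.39551 − (-0.02709)) = 2.60000 − (0.11865)/(0.42260) = 2.31923
p(2.31923) = 0.00047
t₃ = 2.31923 − 0.00047·(2.31923 − 2.60000) / (0.00047 − 0.39551) = 2.31923 − (-0.00013)/(-0.39504) = 2.31890

2.319, 2.319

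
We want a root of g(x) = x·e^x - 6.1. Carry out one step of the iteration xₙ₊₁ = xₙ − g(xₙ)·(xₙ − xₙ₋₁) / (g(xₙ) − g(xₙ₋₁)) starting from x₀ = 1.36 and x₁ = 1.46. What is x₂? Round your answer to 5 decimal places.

g(1.36) = -0.8011771, g(1.46) = 0.1867009
x₂ = 1.4600000 − 0.1867009·(1.4600000 − 1.3600000) / (0.1867009 − (-0.8011771)) = 1.4600000 − (0.0186701)/(0.9878780) = 1.4411008

1.44110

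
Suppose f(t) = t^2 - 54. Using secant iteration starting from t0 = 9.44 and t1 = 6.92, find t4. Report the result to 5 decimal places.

f(9.44) = 35.1136000, f(6.92) = -6.1136000
t2 = 6.9200000 − (-6.1136000)·(6.9200000 − 9.4400000) / (-6.1136000 − 35.1136000) = 6.9200000 − (15.4062720)/(-41.2272000) = 7.2936919
f(7.2936919) = -0.8020580
t3 = 7.2936919 − (-0.8020580)·(7.2936919 − 6.9200000) / (-0.8020580 − (-6.1136000)) = 7.2936919 − (-0.2997226)/(5.3115420) = 7.3501205
f(7.3501205) = 0.0242711
t4 = 7.3501205 − 0.0242711·(7.3501205 − 7.2936919) / (0.0242711 − (-0.8020580)) = 7.3501205 − (0.0013696)/(0.8263291) = 7.3484631

7.34846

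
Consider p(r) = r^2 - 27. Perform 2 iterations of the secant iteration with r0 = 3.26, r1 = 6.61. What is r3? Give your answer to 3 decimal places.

p(3.26) = -16.37240, p(6.61) = 16.69210
r2 = 6.61000 − 16.69210·(6.61000 − 3.26000) / (16.69210 − (-16.37240)) = 6.61000 − (55.91854)/(33.06450) = 4.91880
p(4.91880) = -2.80536
r3 = 4.91880 − (-2.80536)·(4.91880 − 6.61000) / (-2.80536 − 16.69210) = 4.91880 − (4.74442)/(-19.49746) = 5.16214

5.162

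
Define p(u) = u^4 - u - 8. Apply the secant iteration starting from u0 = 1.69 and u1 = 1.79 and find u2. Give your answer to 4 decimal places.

1.7663

p(1.69) = -1.532693, p(1.79) = 0.476257
u2 = 1.790000 − 0.476257·(1.790000 − 1.690000) / (0.476257 − (-1.532693)) = 1.790000 − (0.047626)/(2.008950) = 1.766293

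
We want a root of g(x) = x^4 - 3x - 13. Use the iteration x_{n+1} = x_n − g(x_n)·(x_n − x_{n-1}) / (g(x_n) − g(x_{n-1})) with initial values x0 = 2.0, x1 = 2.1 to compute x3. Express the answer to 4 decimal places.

g(2.0) = -3.000000, g(2.1) = 0.148100
x2 = 2.100000 − 0.148100·(2.100000 − 2.000000) / (0.148100 − (-3.000000)) = 2.100000 − (0.014810)/(3.148100) = 2.095296
g(2.095296) = -0.011473
x3 = 2.095296 − (-0.011473)·(2.095296 − 2.100000) / (-0.011473 − 0.148100) = 2.095296 − (0.000054)/(-0.159573) = 2.095634

2.0956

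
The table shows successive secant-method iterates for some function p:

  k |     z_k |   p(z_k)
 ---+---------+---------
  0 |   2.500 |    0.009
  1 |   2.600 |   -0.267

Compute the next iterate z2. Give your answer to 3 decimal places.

2.503

z2 = 2.600 − (-0.267)·(2.600 − 2.500) / (-0.267 − 0.009)
   = 2.600 − (-0.02670)/(-0.27600) = 2.50326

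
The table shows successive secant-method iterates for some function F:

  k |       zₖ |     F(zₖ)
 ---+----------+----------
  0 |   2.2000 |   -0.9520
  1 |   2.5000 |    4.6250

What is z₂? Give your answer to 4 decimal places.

2.2512

z₂ = 2.5000 − 4.6250·(2.5000 − 2.2000) / (4.6250 − (-0.9520))
   = 2.5000 − (1.387500)/(5.577000) = 2.251210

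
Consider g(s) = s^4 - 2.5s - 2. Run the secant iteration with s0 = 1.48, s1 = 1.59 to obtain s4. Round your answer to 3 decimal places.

1.558

g(1.48) = -0.90215, g(1.59) = 0.41629
s2 = 1.59000 − 0.41629·(1.59000 − 1.48000) / (0.41629 − (-0.90215)) = 1.59000 − (0.04579)/(1.31844) = 1.55527
g(1.55527) = -0.03729
s3 = 1.55527 − (-0.03729)·(1.55527 − 1.59000) / (-0.03729 − 0.41629) = 1.55527 − (0.00130)/(-0.45358) = 1.55812
g(1.55812) = -0.00134
s4 = 1.55812 − (-0.00134)·(1.55812 − 1.55527) / (-0.00134 − (-0.03729)) = 1.55812 − (0.00000)/(0.03595) = 1.55823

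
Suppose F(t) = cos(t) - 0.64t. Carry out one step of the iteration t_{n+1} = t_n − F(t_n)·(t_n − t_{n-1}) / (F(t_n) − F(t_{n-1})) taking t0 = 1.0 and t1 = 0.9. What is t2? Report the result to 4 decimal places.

F(1.0) = -0.099698, F(0.9) = 0.045610
t2 = 0.900000 − 0.045610·(0.900000 − 1.000000) / (0.045610 − (-0.099698)) = 0.900000 − (-0.004561)/(0.145308) = 0.931389

0.9314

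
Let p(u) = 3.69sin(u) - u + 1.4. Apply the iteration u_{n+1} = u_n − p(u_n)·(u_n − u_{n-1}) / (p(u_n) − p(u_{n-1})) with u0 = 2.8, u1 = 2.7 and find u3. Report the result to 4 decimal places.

2.7632

p(2.8) = -0.163894, p(2.7) = 0.277032
u2 = 2.700000 − 0.277032·(2.700000 − 2.800000) / (0.277032 − (-0.163894)) = 2.700000 − (-0.027703)/(0.440925) = 2.762830
p(2.762830) = 0.001627
u3 = 2.762830 − 0.001627·(2.762830 − 2.700000) / (0.001627 − 0.277032) = 2.762830 − (0.000102)/(-0.275405) = 2.763201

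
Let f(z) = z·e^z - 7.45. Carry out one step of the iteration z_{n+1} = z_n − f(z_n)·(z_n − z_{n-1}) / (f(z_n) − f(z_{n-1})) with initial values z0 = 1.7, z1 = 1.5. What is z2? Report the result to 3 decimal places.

f(1.7) = 1.85571, f(1.5) = -0.72747
z2 = 1.50000 − (-0.72747)·(1.50000 − 1.70000) / (-0.72747 − 1.85571) = 1.50000 − (0.14549)/(-2.58318) = 1.55632

1.556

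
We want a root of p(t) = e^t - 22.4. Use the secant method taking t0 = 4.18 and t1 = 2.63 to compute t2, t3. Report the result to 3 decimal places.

2.887, 3.169

p(4.18) = 42.96585, p(2.63) = -8.52623
t2 = 2.63000 − (-8.52623)·(2.63000 − 4.18000) / (-8.52623 − 42.96585) = 2.63000 − (13.21566)/(-51.49208) = 2.88665
p(2.88665) = -4.46679
t3 = 2.88665 − (-4.46679)·(2.88665 − 2.63000) / (-4.46679 − (-8.52623)) = 2.88665 − (-1.14642)/(4.05944) = 3.16906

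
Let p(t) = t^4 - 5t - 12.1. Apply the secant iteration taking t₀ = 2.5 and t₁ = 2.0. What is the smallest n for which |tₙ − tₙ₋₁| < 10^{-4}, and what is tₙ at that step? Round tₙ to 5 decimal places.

p(2.5) = 14.4625000, p(2.0) = -6.1000000
t₂ = 2.0000000 − (-6.1000000)·(-0.5000000)/(-20.5625000) = 2.1483283;  |Δ| = 0.1483283
p(2.1483283) = -1.5405148
t₃ = 2.1483283 − (-1.5405148)·(0.1483283)/(4.5594852) = 2.1984440;  |Δ| = 0.0501157
p(2.1984440) = 0.2671768
t₄ = 2.1984440 − 0.2671768·(0.0501157)/(1.8076916) = 2.1910369;  |Δ| = 0.0074071
p(2.1910369) = -0.0090146
t₅ = 2.1910369 − (-0.0090146)·(-0.0074071)/(-0.2761914) = 2.1912786;  |Δ| = 0.0002418
p(2.1912786) = -0.0000500
t₆ = 2.1912786 − (-0.0000500)·(0.0002418)/(0.0089646) = 2.1912800;  |Δ| = 0.0000013
|t₆ − t₅| = 0.0000013 < 10^{-4}

n = 6, tₙ = 2.19128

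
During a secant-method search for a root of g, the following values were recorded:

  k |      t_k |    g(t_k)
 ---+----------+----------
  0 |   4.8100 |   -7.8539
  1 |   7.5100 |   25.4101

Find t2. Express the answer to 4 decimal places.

5.4475

t2 = 7.5100 − 25.4101·(7.5100 − 4.8100) / (25.4101 − (-7.8539))
   = 7.5100 − (68.607270)/(33.264000) = 5.447492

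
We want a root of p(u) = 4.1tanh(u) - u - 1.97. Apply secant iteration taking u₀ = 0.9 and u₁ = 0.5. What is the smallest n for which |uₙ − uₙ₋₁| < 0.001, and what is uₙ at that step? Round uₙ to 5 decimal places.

n = 5, uₙ = 0.83845

p(0.9) = 0.0668213, p(0.5) = -0.5753197
u₂ = 0.5000000 − (-0.5753197)·(-0.4000000)/(-0.6421409) = 0.8583759;  |Δ| = 0.3583759
p(0.8583759) = 0.0228459
u₃ = 0.8583759 − 0.0228459·(0.3583759)/(0.5981656) = 0.8446884;  |Δ| = 0.0136876
p(0.8446884) = 0.0072775
u₄ = 0.8446884 − 0.0072775·(-0.0136876)/(-0.0155685) = 0.8382901;  |Δ| = 0.0063983
p(0.8382901) = -0.0001906
u₅ = 0.8382901 − (-0.0001906)·(-0.0063983)/(-0.0074681) = 0.8384534;  |Δ| = 0.0001633
|u₅ − u₄| = 0.0001633 < 0.001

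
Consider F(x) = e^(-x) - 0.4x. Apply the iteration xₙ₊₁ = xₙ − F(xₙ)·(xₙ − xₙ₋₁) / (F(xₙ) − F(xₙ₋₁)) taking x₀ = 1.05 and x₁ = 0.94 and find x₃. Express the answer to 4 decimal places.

F(1.05) = -0.070062, F(0.94) = 0.014628
x₂ = 0.940000 − 0.014628·(0.940000 − 1.050000) / (0.014628 − (-0.070062)) = 0.940000 − (-0.001609)/(0.084690) = 0.958999
F(0.958999) = -0.000324
x₃ = 0.958999 − (-0.000324)·(0.958999 − 0.940000) / (-0.000324 − 0.014628) = 0.958999 − (-0.000006)/(-0.014951) = 0.958588

0.9586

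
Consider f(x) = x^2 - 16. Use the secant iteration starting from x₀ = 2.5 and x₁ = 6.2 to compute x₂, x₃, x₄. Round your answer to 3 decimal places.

3.621, 3.915, 4.004

f(2.5) = -9.75000, f(6.2) = 22.44000
x₂ = 6.20000 − 22.44000·(6.20000 − 2.50000) / (22.44000 − (-9.75000)) = 6.20000 − (83.02800)/(32.19000) = 3.62069
f(3.62069) = -2.89061
x₃ = 3.62069 − (-2.89061)·(3.62069 − 6.20000) / (-2.89061 − 22.44000) = 3.62069 − (7.45577)/(-25.33061) = 3.91503
f(3.91503) = -0.67256
x₄ = 3.91503 − (-0.67256)·(3.91503 − 3.62069) / (-0.67256 − (-2.89061)) = 3.91503 − (-0.19796)/(2.21805) = 4.00428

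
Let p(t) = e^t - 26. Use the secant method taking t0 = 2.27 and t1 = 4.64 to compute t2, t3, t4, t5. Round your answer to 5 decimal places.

p(2.27) = -16.3205992, p(4.64) = 77.5443476
t2 = 4.6400000 − 77.5443476·(4.6400000 − 2.2700000) / (77.5443476 − (-16.3205992)) = 4.6400000 − (183.7801038)/(93.8649468) = 2.6820795
p(2.6820795) = -11.3845455
t3 = 2.6820795 − (-11.3845455)·(2.6820795 − 4.6400000) / (-11.3845455 − 77.5443476) = 2.6820795 − (22.2900350)/(-88.9288931) = 2.9327296
p(2.9327296) = -7.2211810
t4 = 2.9327296 − (-7.2211810)·(2.9327296 − 2.6820795) / (-7.2211810 − (-11.3845455)) = 2.9327296 − (-1.8099897)/(4.1633645) = 3.3674716
p(3.3674716) = 3.0050991
t5 = 3.3674716 − 3.0050991·(3.3674716 − 2.9327296) / (3.0050991 − (-7.2211810)) = 3.3674716 − (1.3064430)/(10.2262801) = 3.2397182

2.68208, 2.93273, 3.36747, 3.23972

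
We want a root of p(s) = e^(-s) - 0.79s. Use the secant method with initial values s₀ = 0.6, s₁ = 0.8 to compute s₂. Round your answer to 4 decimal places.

0.6581

p(0.6) = 0.074812, p(0.8) = -0.182671
s₂ = 0.800000 − (-0.182671)·(0.800000 − 0.600000) / (-0.182671 − 0.074812) = 0.800000 − (-0.036534)/(-0.257483) = 0.658110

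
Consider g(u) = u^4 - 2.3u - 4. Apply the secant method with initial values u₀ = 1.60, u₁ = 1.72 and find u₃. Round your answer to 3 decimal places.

1.674

g(1.60) = -1.12640, g(1.72) = 0.79613
u₂ = 1.72000 − 0.79613·(1.72000 − 1.60000) / (0.79613 − (-1.12640)) = 1.72000 − (0.09554)/(1.92253) = 1.67031
g(1.67031) = -0.05802
u₃ = 1.67031 − (-0.05802)·(1.67031 − 1.72000) / (-0.05802 − 0.79613) = 1.67031 − (0.00288)/(-0.85415) = 1.67368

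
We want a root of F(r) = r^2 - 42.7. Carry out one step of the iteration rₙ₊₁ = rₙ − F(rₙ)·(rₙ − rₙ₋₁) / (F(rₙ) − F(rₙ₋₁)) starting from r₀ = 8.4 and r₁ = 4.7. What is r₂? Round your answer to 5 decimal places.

6.27328

F(8.4) = 27.8600000, F(4.7) = -20.6100000
r₂ = 4.7000000 − (-20.6100000)·(4.7000000 − 8.4000000) / (-20.6100000 − 27.8600000) = 4.7000000 − (76.2570000)/(-48.4700000) = 6.2732824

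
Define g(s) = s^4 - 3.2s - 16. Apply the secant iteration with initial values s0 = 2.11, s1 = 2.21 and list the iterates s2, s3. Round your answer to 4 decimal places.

2.1889, 2.1901

g(2.11) = -2.930806, g(2.21) = 0.782433
s2 = 2.210000 − 0.782433·(2.210000 − 2.110000) / (0.782433 − (-2.930806)) = 2.210000 − (0.078243)/(3.713238) = 2.188929
g(2.188929) = -0.046978
s3 = 2.188929 − (-0.046978)·(2.188929 − 2.210000) / (-0.046978 − 0.782433) = 2.188929 − (0.000990)/(-0.829411) = 2.190122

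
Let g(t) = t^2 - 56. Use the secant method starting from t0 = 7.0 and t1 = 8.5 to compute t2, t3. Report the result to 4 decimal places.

g(7.0) = -7.000000, g(8.5) = 16.250000
t2 = 8.500000 − 16.250000·(8.500000 − 7.000000) / (16.250000 − (-7.000000)) = 8.500000 − (24.375000)/(23.250000) = 7.451613
g(7.451613) = -0.473465
t3 = 7.451613 − (-0.473465)·(7.451613 − 8.500000) / (-0.473465 − 16.250000) = 7.451613 − (0.496375)/(-16.723465) = 7.481294

7.4516, 7.4813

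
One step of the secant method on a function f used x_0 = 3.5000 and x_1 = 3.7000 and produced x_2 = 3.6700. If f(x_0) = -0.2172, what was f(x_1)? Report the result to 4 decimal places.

0.0383

The secant line through (3.5000, -0.2172) and (3.7000, f(x_1)) crosses zero at x_2 = 3.6700.
So (3.5000, -0.2172), (3.7000, f(x_1)), (3.6700, 0) are collinear:
f(x_1) = -0.2172 · (3.7000 − 3.6700) / (3.5000 − 3.6700) = -0.2172 · (0.030000)/(-0.170000) = 0.038329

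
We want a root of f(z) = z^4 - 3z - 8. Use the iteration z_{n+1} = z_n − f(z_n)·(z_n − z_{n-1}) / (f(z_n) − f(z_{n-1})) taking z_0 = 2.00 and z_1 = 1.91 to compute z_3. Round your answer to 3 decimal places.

f(2.00) = 2.00000, f(1.91) = -0.42137
z_2 = 1.91000 − (-0.42137)·(1.91000 − 2.00000) / (-0.42137 − 2.00000) = 1.91000 − (0.03792)/(-2.42137) = 1.92566
f(1.92566) = -0.02644
z_3 = 1.92566 − (-0.02644)·(1.92566 − 1.91000) / (-0.02644 − (-0.42137)) = 1.92566 − (-0.00041)/(0.39493) = 1.92671

1.927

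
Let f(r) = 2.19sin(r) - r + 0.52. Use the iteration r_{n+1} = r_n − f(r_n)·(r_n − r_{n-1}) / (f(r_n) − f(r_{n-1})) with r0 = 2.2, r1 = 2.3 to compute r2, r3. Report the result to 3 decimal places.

2.238, 2.239

f(2.2) = 0.09061, f(2.3) = -0.14691
r2 = 2.30000 − (-0.14691)·(2.30000 − 2.20000) / (-0.14691 − 0.09061) = 2.30000 − (-0.01469)/(-0.23751) = 2.23815
f(2.23815) = 0.00202
r3 = 2.23815 − 0.00202·(2.23815 − 2.30000) / (0.00202 − (-0.14691)) = 2.23815 − (-0.00012)/(0.14892) = 2.23899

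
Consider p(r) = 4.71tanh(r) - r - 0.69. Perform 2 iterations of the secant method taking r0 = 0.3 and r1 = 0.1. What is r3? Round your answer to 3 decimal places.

p(0.3) = 0.38208, p(0.1) = -0.32056
r2 = 0.10000 − (-0.32056)·(0.10000 − 0.30000) / (-0.32056 − 0.38208) = 0.10000 − (0.06411)/(-0.70265) = 0.19124
p(0.19124) = 0.00869
r3 = 0.19124 − 0.00869·(0.19124 − 0.10000) / (0.00869 − (-0.32056)) = 0.19124 − (0.00079)/(0.32926) = 0.18884

0.189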